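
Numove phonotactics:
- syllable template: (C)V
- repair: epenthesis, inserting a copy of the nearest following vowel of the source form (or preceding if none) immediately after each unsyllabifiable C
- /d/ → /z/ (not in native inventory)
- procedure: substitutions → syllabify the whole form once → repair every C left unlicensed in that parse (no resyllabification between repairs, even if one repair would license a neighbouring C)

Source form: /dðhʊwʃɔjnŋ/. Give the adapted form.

Substitution: /d/ → /z/, giving /zðhʊwʃɔjnŋ/.
The consonants /z/, /ð/, /w/, /j/, /n/, /ŋ/ cannot be parsed into a legal (C)V syllable (no codas are permitted; onsets are limited to one consonant).
Inserting the epenthetic vowel yields /z/ → /zʊ/, /ð/ → /ðʊ/, /w/ → /wɔ/, /j/ → /jɔ/, /n/ → /nɔ/, /ŋ/ → /ŋɔ/.

zʊðʊhʊwɔʃɔjɔnɔŋɔ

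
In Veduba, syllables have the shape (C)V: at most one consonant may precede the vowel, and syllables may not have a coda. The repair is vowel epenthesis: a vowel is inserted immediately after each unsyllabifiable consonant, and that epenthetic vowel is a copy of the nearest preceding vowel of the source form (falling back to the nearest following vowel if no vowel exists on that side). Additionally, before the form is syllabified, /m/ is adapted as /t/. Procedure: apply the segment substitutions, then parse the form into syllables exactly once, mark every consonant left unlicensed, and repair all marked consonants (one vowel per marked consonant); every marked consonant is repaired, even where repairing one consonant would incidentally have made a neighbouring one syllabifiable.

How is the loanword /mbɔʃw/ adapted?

Substitution: /m/ → /t/, giving /tbɔʃw/.
Syllabifying with onset maximization leaves /t/, /ʃ/, /w/ stranded (no codas are permitted; onsets are limited to one consonant).
Inserting the epenthetic vowel yields /t/ → /tɔ/, /ʃ/ → /ʃɔ/, /w/ → /wɔ/.

tɔbɔʃɔwɔ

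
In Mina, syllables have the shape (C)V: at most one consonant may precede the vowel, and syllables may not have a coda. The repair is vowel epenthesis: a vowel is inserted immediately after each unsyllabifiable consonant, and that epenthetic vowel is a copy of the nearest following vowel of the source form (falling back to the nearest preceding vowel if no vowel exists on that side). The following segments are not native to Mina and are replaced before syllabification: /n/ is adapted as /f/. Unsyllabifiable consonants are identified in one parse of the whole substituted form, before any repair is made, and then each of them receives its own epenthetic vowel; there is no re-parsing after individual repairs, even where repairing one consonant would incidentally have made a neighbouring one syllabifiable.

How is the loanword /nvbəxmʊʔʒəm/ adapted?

fəvəbəxʊmʊʔəʒəmə

Substitution: /n/ → /f/, giving /fvbəxmʊʔʒəm/.
Syllabifying with onset maximization leaves /f/, /v/, /x/, /ʔ/, /m/ stranded (no codas are permitted; onsets are limited to one consonant).
Inserting the epenthetic vowel yields /f/ → /fə/, /v/ → /və/, /x/ → /xʊ/, /ʔ/ → /ʔə/, /m/ → /mə/.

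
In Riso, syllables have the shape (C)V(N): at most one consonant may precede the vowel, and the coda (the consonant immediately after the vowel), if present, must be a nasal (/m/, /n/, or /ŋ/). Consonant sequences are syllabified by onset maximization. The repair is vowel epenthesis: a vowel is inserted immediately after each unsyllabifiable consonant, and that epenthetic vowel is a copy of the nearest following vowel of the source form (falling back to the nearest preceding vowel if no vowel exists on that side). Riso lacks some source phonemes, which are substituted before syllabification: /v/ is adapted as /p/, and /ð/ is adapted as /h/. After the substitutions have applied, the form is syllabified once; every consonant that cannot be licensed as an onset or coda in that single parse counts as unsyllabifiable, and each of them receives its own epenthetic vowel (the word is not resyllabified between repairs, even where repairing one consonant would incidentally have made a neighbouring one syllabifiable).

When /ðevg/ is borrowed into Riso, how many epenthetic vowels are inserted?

2

After substitution the input is /hepg/.
The unsyllabifiable consonants are /p/, /g/; each receives one epenthetic vowel.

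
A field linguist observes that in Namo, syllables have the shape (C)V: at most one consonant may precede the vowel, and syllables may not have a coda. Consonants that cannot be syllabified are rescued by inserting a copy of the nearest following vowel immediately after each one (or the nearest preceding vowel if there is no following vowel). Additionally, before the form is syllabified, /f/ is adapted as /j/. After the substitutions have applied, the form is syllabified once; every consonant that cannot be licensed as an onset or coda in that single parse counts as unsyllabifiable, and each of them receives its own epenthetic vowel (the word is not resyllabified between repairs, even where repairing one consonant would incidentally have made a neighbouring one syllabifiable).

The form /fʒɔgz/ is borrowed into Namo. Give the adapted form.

jɔʒɔgɔzɔ

Substitution: /f/ → /j/, giving /jʒɔgz/.
Syllabifying with onset maximization leaves /j/, /g/, /z/ stranded (no codas are permitted; onsets are limited to one consonant).
Epenthesis after each stranded consonant: /j/ → /jɔ/, /g/ → /gɔ/, /z/ → /zɔ/.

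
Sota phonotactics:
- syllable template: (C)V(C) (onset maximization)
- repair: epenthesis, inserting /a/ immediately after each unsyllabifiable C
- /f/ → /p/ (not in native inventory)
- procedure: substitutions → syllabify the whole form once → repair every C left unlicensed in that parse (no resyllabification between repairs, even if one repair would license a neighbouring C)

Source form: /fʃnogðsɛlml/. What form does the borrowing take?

Substitution: /f/ → /p/, giving /pʃnogðsɛlml/.
Syllabifying with onset maximization leaves /p/, /ʃ/, /ð/, /m/, /l/ stranded (at most one coda consonant is licensed; onsets are limited to one consonant).
Each unlicensed consonant becomes the onset of a new syllable: /p/ → /pa/, /ʃ/ → /ʃa/, /ð/ → /ða/, /m/ → /ma/, /l/ → /la/.

paʃanogðasɛlmala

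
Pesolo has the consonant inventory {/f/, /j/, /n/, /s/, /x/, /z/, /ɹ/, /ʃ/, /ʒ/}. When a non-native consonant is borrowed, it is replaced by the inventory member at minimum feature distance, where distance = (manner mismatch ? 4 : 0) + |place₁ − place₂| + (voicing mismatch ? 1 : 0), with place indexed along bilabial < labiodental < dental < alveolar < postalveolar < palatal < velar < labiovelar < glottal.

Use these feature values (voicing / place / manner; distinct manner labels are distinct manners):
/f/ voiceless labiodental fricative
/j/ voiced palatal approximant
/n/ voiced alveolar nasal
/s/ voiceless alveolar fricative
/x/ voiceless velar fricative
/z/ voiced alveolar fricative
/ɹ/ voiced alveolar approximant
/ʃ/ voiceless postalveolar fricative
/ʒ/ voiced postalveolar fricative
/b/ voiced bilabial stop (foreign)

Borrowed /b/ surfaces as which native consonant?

/f/ is closest: manner differs (stop→fricative, +4), place distance 1 (bilabial→labiodental), voicing differs (+1); total 6. Next closest is /n/ at distance 7.

f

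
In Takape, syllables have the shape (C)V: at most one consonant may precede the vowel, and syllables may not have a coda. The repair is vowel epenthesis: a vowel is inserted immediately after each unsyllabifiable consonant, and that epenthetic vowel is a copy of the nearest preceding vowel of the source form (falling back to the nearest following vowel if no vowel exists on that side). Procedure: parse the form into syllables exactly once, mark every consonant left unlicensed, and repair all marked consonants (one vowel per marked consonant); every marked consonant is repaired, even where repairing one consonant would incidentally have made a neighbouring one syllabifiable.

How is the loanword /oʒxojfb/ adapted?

oʒoxojofobo

The consonants /ʒ/, /j/, /f/, /b/ cannot be parsed into a legal (C)V syllable (no codas are permitted; onsets are limited to one consonant).
Inserting the epenthetic vowel yields /ʒ/ → /ʒo/, /j/ → /jo/, /f/ → /fo/, /b/ → /bo/.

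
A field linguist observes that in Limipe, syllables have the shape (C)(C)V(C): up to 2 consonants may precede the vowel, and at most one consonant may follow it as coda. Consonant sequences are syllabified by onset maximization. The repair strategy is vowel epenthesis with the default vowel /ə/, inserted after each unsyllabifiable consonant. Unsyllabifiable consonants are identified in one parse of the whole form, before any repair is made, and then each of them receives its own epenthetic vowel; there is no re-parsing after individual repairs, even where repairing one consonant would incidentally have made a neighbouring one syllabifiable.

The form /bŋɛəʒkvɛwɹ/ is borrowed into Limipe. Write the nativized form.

The consonants /ɹ/ cannot be parsed into a legal (C)(C)V(C) syllable (at most one coda consonant is licensed; onsets may contain at most 2 consonants).
Each unlicensed consonant becomes the onset of a new syllable: /ɹ/ → /ɹə/.

bŋɛəʒkvɛwɹə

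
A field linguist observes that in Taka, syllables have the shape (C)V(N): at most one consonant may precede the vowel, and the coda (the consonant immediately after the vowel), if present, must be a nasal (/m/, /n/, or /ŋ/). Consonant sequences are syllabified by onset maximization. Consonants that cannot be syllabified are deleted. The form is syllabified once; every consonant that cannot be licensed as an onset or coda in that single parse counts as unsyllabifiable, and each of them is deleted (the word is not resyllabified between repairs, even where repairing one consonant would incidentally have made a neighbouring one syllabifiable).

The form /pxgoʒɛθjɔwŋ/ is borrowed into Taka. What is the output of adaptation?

goʒɛjɔ

Syllabifying with onset maximization leaves /p/, /x/, /θ/, /w/, /ŋ/ stranded (only a nasal (/m/, /n/, or /ŋ/) is licensed in coda position; onsets are limited to one consonant).
Deleting the stranded consonants removes /p/, /x/, /θ/, /w/, /ŋ/.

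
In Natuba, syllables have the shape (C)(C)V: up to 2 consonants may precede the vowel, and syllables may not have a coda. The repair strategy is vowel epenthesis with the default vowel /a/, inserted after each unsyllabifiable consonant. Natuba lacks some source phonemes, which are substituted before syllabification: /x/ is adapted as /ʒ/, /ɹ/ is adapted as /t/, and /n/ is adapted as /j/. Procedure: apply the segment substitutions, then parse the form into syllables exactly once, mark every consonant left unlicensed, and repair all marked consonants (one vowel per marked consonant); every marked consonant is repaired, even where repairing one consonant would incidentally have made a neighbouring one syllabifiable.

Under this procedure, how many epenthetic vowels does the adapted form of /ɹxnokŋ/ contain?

After substitution the input is /tʒjokŋ/.
The unsyllabifiable consonants are /t/, /k/, /ŋ/; each receives one epenthetic vowel.

3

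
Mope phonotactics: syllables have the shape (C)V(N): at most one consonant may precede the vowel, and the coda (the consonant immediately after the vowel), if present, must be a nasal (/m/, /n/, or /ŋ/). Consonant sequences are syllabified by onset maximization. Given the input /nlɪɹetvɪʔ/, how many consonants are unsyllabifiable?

The consonants /n/, /t/, /ʔ/ cannot be parsed into a legal (C)V(N) syllable (only a nasal (/m/, /n/, or /ŋ/) is licensed in coda position; onsets are limited to one consonant).

3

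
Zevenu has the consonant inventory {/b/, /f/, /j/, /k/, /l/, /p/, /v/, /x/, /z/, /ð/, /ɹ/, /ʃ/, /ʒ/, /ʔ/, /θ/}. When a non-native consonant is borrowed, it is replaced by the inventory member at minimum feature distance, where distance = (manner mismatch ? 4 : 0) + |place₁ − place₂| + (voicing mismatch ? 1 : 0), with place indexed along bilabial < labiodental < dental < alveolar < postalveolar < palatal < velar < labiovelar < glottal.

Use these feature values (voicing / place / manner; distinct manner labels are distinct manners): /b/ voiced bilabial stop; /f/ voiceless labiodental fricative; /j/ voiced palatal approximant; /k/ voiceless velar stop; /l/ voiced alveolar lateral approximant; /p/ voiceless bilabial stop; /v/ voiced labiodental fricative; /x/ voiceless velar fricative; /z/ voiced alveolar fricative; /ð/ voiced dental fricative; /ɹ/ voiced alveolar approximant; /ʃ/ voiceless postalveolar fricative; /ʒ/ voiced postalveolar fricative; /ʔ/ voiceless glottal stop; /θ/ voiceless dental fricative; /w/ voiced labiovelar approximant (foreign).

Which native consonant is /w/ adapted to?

j

/j/ is closest: same manner (approximant), place distance 2 (labiovelar→palatal), same voicing; total 2. Next closest is /ɹ/ at distance 4.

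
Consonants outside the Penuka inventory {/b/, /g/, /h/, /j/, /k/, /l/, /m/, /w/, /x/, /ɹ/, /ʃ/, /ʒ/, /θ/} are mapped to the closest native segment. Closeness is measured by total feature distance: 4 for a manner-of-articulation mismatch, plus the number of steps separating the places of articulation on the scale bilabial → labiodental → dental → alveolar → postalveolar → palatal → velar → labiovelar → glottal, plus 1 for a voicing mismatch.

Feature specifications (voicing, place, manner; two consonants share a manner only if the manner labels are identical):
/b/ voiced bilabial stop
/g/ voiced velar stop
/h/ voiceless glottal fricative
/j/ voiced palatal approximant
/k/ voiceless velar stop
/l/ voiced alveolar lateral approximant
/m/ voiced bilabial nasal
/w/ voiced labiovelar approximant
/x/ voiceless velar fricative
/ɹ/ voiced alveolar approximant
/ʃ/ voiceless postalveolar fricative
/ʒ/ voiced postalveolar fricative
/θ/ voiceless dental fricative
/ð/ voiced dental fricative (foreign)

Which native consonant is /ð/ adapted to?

θ

/θ/ is closest: same manner (fricative), place distance 0 (dental→dental), voicing differs (+1); total 1. Next closest is /ʒ/ at distance 2.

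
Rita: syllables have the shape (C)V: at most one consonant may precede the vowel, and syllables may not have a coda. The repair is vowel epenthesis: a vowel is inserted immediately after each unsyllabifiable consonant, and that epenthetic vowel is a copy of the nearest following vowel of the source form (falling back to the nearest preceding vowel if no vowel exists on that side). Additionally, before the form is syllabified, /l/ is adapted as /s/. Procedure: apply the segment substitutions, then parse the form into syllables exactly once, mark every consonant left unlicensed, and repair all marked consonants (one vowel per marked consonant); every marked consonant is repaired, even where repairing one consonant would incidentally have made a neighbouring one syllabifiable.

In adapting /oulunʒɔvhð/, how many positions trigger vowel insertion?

4

After substitution the input is /ousunʒɔvhð/.
The unsyllabifiable consonants are /n/, /v/, /h/, /ð/; each receives one epenthetic vowel.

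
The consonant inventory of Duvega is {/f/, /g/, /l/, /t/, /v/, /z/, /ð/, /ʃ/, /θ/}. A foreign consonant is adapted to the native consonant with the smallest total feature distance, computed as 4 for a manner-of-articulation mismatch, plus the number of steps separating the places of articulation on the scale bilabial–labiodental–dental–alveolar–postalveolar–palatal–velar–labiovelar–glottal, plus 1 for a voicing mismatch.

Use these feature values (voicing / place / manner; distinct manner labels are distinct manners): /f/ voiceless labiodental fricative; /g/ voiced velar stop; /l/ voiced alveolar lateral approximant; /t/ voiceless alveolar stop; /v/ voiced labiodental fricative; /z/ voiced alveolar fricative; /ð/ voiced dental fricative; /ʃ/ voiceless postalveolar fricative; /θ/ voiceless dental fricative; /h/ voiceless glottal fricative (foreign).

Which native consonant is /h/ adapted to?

/ʃ/ is closest: same manner (fricative), place distance 4 (glottal→postalveolar), same voicing; total 4. Next closest is /z/ at distance 6.

ʃ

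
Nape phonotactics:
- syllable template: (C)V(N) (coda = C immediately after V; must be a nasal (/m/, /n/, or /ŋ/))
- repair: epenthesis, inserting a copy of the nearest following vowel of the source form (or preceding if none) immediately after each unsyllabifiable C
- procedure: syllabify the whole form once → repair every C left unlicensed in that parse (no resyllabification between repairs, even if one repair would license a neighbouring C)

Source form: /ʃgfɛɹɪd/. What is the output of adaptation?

ʃɛgɛfɛɹɪdɪ

The consonants /ʃ/, /g/, /d/ cannot be parsed into a legal (C)V(N) syllable (only a nasal (/m/, /n/, or /ŋ/) is licensed in coda position; onsets are limited to one consonant).
Inserting the epenthetic vowel yields /ʃ/ → /ʃɛ/, /g/ → /gɛ/, /d/ → /dɪ/.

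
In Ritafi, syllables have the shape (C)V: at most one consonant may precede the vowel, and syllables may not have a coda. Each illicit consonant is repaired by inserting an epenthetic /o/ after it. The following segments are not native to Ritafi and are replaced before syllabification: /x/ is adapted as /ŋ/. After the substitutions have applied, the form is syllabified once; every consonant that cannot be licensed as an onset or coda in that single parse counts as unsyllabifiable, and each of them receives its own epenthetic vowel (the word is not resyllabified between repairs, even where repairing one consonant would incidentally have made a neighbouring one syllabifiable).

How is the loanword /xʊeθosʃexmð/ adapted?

ŋʊeθosoʃeŋomoðo

Substitution: /x/ → /ŋ/, giving /ŋʊeθosʃeŋmð/.
Syllabifying with onset maximization leaves /s/, /ŋ/, /m/, /ð/ stranded (no codas are permitted; onsets are limited to one consonant).
Each unlicensed consonant becomes the onset of a new syllable: /s/ → /so/, /ŋ/ → /ŋo/, /m/ → /mo/, /ð/ → /ðo/.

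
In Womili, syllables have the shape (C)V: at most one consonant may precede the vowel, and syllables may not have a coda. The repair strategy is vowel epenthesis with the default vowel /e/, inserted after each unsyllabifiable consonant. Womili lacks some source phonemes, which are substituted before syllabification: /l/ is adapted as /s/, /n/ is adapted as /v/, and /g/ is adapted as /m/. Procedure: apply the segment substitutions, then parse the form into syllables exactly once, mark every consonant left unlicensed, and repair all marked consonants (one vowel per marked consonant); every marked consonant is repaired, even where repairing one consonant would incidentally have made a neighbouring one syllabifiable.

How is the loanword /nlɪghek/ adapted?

Substitution: /n/ → /v/, /l/ → /s/, /g/ → /m/, giving /vsɪmhek/.
The consonants /v/, /m/, /k/ cannot be parsed into a legal (C)V syllable (no codas are permitted; onsets are limited to one consonant).
Epenthesis after each stranded consonant: /v/ → /ve/, /m/ → /me/, /k/ → /ke/.

vesɪmeheke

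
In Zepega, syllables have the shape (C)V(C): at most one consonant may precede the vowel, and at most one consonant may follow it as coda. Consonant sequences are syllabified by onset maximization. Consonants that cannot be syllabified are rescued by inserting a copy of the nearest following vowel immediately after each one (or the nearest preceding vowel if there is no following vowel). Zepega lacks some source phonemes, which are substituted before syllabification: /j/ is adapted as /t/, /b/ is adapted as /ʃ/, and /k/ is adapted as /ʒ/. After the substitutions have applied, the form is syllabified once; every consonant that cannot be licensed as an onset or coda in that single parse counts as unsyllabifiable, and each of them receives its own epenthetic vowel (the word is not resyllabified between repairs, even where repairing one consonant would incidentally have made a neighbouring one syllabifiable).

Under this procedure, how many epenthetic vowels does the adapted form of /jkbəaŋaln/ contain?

3

After substitution the input is /tʒʃəaŋaln/.
The unsyllabifiable consonants are /t/, /ʒ/, /n/; each receives one epenthetic vowel.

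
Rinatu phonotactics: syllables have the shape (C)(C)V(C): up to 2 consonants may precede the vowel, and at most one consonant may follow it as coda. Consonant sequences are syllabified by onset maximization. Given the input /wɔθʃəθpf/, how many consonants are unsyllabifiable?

The consonants /p/, /f/ cannot be parsed into a legal (C)(C)V(C) syllable (at most one coda consonant is licensed; onsets may contain at most 2 consonants).

2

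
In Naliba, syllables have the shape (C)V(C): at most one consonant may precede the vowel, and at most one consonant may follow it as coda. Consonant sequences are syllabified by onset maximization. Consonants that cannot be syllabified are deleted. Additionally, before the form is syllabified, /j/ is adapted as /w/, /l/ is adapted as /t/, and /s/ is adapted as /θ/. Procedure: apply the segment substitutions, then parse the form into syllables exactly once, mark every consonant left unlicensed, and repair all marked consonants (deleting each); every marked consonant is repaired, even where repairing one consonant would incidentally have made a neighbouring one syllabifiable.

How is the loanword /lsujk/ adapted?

Substitution: /l/ → /t/, /s/ → /θ/, /j/ → /w/, giving /tθuwk/.
Under (C)V(C), the unsyllabifiable consonants are /t/, /k/ (at most one coda consonant is licensed; onsets are limited to one consonant).
Deletion applies to /t/, /k/.

θuw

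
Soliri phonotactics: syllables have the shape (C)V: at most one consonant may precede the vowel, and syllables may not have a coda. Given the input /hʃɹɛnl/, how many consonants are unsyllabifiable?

4

Syllabifying with onset maximization leaves /h/, /ʃ/, /n/, /l/ stranded (no codas are permitted; onsets are limited to one consonant).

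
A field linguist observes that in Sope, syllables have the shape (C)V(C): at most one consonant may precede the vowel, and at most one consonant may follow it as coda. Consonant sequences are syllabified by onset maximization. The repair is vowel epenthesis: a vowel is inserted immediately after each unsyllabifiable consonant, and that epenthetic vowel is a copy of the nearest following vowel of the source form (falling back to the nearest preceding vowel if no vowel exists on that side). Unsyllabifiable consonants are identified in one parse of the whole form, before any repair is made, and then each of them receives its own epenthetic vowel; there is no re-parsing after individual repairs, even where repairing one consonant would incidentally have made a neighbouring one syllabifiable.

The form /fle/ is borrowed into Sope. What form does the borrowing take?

fele

The consonants /f/ cannot be parsed into a legal (C)V(C) syllable (at most one coda consonant is licensed; onsets are limited to one consonant).
Epenthesis after each stranded consonant: /f/ → /fe/.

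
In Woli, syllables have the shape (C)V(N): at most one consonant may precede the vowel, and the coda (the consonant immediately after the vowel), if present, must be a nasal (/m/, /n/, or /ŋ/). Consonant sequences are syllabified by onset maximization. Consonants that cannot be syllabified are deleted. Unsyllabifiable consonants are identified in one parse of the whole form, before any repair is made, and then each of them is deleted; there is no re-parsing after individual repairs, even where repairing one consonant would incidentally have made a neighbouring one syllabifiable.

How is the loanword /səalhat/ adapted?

səaha

Syllabifying with onset maximization leaves /l/, /t/ stranded (only a nasal (/m/, /n/, or /ŋ/) is licensed in coda position; onsets are limited to one consonant).
Each unlicensed consonant is deleted: /l/, /t/.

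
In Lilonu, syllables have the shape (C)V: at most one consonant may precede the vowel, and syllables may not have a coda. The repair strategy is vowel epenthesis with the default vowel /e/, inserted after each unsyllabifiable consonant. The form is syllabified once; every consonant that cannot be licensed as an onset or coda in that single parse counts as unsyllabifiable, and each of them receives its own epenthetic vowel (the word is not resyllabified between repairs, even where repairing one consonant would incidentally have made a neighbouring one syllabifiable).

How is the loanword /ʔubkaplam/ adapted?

Under (C)V, the unsyllabifiable consonants are /b/, /p/, /m/ (no codas are permitted; onsets are limited to one consonant).
Epenthesis after each stranded consonant: /b/ → /be/, /p/ → /pe/, /m/ → /me/.

ʔubekapelame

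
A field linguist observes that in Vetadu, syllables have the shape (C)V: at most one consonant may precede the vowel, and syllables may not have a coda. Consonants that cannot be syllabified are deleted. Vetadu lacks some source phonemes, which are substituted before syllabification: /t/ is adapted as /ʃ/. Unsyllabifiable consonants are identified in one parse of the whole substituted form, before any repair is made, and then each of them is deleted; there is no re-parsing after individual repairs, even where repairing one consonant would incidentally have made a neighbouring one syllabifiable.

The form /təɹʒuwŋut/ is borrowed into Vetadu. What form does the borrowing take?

Substitution: /t/ → /ʃ/, giving /ʃəɹʒuwŋuʃ/.
Syllabifying with onset maximization leaves /ɹ/, /w/, /ʃ/ stranded (no codas are permitted; onsets are limited to one consonant).
Deletion applies to /ɹ/, /w/, /ʃ/.

ʃəʒuŋu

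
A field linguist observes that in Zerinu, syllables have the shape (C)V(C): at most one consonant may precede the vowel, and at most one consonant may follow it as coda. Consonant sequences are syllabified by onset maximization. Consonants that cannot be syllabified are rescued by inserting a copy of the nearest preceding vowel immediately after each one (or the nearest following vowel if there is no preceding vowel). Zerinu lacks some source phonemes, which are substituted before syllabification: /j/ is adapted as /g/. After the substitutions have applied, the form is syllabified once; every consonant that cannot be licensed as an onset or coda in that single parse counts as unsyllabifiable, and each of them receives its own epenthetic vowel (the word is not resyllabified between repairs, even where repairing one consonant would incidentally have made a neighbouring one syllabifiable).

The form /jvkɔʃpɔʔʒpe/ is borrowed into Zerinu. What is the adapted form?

Substitution: /j/ → /g/, giving /gvkɔʃpɔʔʒpe/.
The consonants /g/, /v/, /ʒ/ cannot be parsed into a legal (C)V(C) syllable (at most one coda consonant is licensed; onsets are limited to one consonant).
Inserting the epenthetic vowel yields /g/ → /gɔ/, /v/ → /vɔ/, /ʒ/ → /ʒɔ/.

gɔvɔkɔʃpɔʔʒɔpe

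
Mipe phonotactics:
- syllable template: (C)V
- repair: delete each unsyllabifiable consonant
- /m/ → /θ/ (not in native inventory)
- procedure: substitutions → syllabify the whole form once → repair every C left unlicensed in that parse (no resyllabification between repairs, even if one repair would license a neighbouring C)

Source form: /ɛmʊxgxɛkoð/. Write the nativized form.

ɛθʊxɛko

Substitution: /m/ → /θ/, giving /ɛθʊxgxɛkoð/.
The consonants /x/, /g/, /ð/ cannot be parsed into a legal (C)V syllable (no codas are permitted; onsets are limited to one consonant).
Deletion applies to /x/, /g/, /ð/.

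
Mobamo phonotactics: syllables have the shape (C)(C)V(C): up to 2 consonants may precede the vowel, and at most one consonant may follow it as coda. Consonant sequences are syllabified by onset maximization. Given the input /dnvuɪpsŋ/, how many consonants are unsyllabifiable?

3

Under (C)(C)V(C), the unsyllabifiable consonants are /d/, /s/, /ŋ/ (at most one coda consonant is licensed; onsets may contain at most 2 consonants).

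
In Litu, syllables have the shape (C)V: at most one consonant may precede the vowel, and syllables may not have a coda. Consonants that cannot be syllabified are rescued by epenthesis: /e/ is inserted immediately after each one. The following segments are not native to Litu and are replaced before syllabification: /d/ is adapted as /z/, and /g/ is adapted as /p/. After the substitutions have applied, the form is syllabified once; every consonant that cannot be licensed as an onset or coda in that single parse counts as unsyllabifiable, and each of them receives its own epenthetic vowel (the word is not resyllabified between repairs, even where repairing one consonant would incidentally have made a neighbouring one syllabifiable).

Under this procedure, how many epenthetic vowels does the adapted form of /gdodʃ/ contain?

3

After substitution the input is /pzozʃ/.
The unsyllabifiable consonants are /p/, /z/, /ʃ/; each receives one epenthetic vowel.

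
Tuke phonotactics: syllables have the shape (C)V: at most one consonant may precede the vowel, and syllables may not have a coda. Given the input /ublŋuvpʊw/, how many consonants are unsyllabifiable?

Syllabifying with onset maximization leaves /b/, /l/, /v/, /w/ stranded (no codas are permitted; onsets are limited to one consonant).

4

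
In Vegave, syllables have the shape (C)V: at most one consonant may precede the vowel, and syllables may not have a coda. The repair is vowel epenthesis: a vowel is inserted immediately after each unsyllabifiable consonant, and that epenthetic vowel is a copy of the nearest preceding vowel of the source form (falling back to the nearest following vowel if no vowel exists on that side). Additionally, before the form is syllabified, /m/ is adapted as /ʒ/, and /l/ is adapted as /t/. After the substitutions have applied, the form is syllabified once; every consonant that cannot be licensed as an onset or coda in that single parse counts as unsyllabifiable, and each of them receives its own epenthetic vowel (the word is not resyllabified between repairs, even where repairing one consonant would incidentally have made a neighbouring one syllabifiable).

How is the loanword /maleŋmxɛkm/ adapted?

ʒateŋeʒexɛkɛʒɛ

Substitution: /m/ → /ʒ/, /l/ → /t/, giving /ʒateŋʒxɛkʒ/.
Under (C)V, the unsyllabifiable consonants are /ŋ/, /ʒ/, /k/, /ʒ/ (no codas are permitted; onsets are limited to one consonant).
Inserting the epenthetic vowel yields /ŋ/ → /ŋe/, /ʒ/ → /ʒe/, /k/ → /kɛ/, /ʒ/ → /ʒɛ/.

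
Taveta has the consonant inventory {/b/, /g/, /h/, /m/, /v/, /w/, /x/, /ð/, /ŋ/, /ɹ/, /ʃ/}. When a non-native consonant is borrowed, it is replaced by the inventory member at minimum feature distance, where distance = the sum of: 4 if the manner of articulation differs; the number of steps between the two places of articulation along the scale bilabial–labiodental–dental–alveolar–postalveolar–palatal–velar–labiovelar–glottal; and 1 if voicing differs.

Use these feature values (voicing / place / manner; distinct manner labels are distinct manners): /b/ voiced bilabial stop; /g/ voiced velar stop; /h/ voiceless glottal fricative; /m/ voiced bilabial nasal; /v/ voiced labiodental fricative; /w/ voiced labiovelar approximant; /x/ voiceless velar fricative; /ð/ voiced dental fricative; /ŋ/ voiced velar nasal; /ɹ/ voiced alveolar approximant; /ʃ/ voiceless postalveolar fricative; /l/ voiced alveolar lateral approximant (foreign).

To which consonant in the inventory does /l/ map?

ɹ

/ɹ/ is closest: manner differs (lateral approximant→approximant, +4), place distance 0 (alveolar→alveolar), same voicing; total 4. Next closest is /ð/ at distance 5.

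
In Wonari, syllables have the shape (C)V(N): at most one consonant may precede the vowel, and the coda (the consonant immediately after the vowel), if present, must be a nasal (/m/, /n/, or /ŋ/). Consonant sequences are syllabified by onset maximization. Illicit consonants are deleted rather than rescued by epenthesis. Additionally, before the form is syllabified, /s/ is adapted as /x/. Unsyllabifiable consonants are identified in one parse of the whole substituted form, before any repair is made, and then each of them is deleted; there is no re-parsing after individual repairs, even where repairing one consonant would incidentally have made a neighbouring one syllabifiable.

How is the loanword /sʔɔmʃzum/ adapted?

ʔɔmzum

Substitution: /s/ → /x/, giving /xʔɔmʃzum/.
Under (C)V(N), the unsyllabifiable consonants are /x/, /ʃ/ (only a nasal (/m/, /n/, or /ŋ/) is licensed in coda position; onsets are limited to one consonant).
Deleting the stranded consonants removes /x/, /ʃ/.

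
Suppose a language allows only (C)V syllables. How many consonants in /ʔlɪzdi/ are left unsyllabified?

The consonants /ʔ/, /z/ cannot be parsed into a legal (C)V syllable (no codas are permitted; onsets are limited to one consonant).

2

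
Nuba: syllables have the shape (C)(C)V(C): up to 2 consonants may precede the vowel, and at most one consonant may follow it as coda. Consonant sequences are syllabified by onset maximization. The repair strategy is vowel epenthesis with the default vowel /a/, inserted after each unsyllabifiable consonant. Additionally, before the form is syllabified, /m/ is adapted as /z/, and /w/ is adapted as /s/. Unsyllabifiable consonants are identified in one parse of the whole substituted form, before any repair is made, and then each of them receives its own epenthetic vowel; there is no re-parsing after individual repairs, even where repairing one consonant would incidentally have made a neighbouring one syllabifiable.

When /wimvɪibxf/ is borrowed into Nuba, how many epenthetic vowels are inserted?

2

After substitution the input is /sizvɪibxf/.
The unsyllabifiable consonants are /x/, /f/; each receives one epenthetic vowel.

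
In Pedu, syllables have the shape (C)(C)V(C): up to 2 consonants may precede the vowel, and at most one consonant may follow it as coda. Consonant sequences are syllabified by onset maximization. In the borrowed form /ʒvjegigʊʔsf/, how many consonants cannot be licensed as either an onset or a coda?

3

Under (C)(C)V(C), the unsyllabifiable consonants are /ʒ/, /s/, /f/ (at most one coda consonant is licensed; onsets may contain at most 2 consonants).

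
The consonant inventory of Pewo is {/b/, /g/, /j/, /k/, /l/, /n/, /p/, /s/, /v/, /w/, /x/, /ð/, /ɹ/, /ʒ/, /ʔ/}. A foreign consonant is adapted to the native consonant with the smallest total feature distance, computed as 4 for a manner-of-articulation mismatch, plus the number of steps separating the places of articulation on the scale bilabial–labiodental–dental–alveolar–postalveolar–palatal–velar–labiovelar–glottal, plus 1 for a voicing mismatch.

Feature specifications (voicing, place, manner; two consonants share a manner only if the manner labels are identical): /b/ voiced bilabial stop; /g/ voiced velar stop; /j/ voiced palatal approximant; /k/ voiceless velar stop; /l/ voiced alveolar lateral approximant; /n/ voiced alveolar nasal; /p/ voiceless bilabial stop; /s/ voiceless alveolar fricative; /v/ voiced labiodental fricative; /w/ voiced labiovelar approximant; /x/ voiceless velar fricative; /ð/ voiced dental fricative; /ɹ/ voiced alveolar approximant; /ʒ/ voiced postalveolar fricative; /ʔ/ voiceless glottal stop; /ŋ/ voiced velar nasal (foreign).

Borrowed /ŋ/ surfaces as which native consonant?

n

/n/ is closest: same manner (nasal), place distance 3 (velar→alveolar), same voicing; total 3. Next closest is /g/ at distance 4.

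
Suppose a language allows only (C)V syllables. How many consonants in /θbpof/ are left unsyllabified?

Syllabifying with onset maximization leaves /θ/, /b/, /f/ stranded (no codas are permitted; onsets are limited to one consonant).

3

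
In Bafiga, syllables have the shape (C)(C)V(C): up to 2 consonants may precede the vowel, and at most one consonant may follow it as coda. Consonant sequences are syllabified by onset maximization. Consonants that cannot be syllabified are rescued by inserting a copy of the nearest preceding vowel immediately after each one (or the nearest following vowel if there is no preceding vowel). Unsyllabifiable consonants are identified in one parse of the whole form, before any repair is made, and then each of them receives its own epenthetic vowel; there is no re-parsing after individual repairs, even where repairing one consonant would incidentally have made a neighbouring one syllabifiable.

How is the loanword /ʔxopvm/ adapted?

Under (C)(C)V(C), the unsyllabifiable consonants are /v/, /m/ (at most one coda consonant is licensed; onsets may contain at most 2 consonants).
Inserting the epenthetic vowel yields /v/ → /vo/, /m/ → /mo/.

ʔxopvomo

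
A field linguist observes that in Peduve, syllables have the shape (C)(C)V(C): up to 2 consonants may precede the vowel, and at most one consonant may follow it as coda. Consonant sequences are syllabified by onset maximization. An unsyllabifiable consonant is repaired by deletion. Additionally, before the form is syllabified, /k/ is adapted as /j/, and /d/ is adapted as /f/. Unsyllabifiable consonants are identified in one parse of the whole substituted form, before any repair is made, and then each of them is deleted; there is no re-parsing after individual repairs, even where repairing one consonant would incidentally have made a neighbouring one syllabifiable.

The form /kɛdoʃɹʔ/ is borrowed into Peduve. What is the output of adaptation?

Substitution: /k/ → /j/, /d/ → /f/, giving /jɛfoʃɹʔ/.
Under (C)(C)V(C), the unsyllabifiable consonants are /ɹ/, /ʔ/ (at most one coda consonant is licensed; onsets may contain at most 2 consonants).
Each unlicensed consonant is deleted: /ɹ/, /ʔ/.

jɛfoʃ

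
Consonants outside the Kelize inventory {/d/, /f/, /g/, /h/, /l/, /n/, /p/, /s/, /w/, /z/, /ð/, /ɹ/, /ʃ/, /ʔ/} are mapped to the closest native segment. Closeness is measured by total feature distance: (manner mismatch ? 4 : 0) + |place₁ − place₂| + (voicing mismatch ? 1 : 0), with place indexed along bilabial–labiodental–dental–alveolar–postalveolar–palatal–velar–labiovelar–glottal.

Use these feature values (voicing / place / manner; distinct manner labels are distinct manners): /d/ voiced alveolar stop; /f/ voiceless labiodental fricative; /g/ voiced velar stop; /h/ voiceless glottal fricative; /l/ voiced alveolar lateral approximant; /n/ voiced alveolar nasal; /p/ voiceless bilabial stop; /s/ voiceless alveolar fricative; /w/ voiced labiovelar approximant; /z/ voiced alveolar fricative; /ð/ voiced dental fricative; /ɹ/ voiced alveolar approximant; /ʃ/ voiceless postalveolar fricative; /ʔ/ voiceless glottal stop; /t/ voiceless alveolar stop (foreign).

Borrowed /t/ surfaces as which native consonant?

d

/d/ is closest: same manner (stop), place distance 0 (alveolar→alveolar), voicing differs (+1); total 1. Next closest is /p/ at distance 3.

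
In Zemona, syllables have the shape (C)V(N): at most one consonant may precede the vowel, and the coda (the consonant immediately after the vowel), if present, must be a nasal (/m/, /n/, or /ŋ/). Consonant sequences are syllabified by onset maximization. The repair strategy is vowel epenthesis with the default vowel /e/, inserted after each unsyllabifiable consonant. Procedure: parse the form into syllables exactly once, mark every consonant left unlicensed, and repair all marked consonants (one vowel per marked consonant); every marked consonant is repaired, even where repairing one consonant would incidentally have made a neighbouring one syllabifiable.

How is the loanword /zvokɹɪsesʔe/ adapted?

Syllabifying with onset maximization leaves /z/, /k/, /s/ stranded (only a nasal (/m/, /n/, or /ŋ/) is licensed in coda position; onsets are limited to one consonant).
Each unlicensed consonant becomes the onset of a new syllable: /z/ → /ze/, /k/ → /ke/, /s/ → /se/.

zevokeɹɪseseʔe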